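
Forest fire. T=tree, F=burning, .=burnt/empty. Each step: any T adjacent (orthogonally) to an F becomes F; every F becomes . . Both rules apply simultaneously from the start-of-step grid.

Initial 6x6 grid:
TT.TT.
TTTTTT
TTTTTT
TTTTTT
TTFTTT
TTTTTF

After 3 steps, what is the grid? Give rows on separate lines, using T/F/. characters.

Step 1: 6 trees catch fire, 2 burn out
  TT.TT.
  TTTTTT
  TTTTTT
  TTFTTT
  TF.FTF
  TTFTF.
Step 2: 8 trees catch fire, 6 burn out
  TT.TT.
  TTTTTT
  TTFTTT
  TF.FTF
  F...F.
  TF.F..
Step 3: 7 trees catch fire, 8 burn out
  TT.TT.
  TTFTTT
  TF.FTF
  F...F.
  ......
  F.....

TT.TT.
TTFTTT
TF.FTF
F...F.
......
F.....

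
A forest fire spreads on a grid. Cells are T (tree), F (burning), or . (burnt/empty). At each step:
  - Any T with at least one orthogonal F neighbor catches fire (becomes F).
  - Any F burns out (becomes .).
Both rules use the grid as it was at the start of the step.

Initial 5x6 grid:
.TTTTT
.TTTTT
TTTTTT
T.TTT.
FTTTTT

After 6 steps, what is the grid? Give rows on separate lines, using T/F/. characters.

Step 1: 2 trees catch fire, 1 burn out
  .TTTTT
  .TTTTT
  TTTTTT
  F.TTT.
  .FTTTT
Step 2: 2 trees catch fire, 2 burn out
  .TTTTT
  .TTTTT
  FTTTTT
  ..TTT.
  ..FTTT
Step 3: 3 trees catch fire, 2 burn out
  .TTTTT
  .TTTTT
  .FTTTT
  ..FTT.
  ...FTT
Step 4: 4 trees catch fire, 3 burn out
  .TTTTT
  .FTTTT
  ..FTTT
  ...FT.
  ....FT
Step 5: 5 trees catch fire, 4 burn out
  .FTTTT
  ..FTTT
  ...FTT
  ....F.
  .....F
Step 6: 3 trees catch fire, 5 burn out
  ..FTTT
  ...FTT
  ....FT
  ......
  ......

..FTTT
...FTT
....FT
......
......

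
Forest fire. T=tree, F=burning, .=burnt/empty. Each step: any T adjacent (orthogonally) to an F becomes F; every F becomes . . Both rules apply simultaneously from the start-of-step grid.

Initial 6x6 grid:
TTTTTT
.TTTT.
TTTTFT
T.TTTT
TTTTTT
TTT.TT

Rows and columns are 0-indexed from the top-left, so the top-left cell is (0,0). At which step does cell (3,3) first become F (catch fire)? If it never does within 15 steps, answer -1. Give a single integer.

Step 1: cell (3,3)='T' (+4 fires, +1 burnt)
Step 2: cell (3,3)='F' (+6 fires, +4 burnt)
  -> target ignites at step 2
Step 3: cell (3,3)='.' (+8 fires, +6 burnt)
Step 4: cell (3,3)='.' (+5 fires, +8 burnt)
Step 5: cell (3,3)='.' (+4 fires, +5 burnt)
Step 6: cell (3,3)='.' (+3 fires, +4 burnt)
Step 7: cell (3,3)='.' (+1 fires, +3 burnt)
Step 8: cell (3,3)='.' (+0 fires, +1 burnt)
  fire out at step 8

2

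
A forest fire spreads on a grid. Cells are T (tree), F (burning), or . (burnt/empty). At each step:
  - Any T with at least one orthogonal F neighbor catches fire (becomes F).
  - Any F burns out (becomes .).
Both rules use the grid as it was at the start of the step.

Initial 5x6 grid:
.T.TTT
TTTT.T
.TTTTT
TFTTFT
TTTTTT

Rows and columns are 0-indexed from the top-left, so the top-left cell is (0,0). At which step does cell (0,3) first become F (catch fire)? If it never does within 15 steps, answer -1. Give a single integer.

Step 1: cell (0,3)='T' (+8 fires, +2 burnt)
Step 2: cell (0,3)='T' (+8 fires, +8 burnt)
Step 3: cell (0,3)='T' (+5 fires, +8 burnt)
Step 4: cell (0,3)='F' (+2 fires, +5 burnt)
  -> target ignites at step 4
Step 5: cell (0,3)='.' (+1 fires, +2 burnt)
Step 6: cell (0,3)='.' (+0 fires, +1 burnt)
  fire out at step 6

4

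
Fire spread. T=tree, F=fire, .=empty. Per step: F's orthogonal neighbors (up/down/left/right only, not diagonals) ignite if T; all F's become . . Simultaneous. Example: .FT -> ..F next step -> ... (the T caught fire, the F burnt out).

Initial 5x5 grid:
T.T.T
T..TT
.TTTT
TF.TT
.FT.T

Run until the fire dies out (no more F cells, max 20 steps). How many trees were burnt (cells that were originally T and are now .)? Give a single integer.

Answer: 12

Derivation:
Step 1: +3 fires, +2 burnt (F count now 3)
Step 2: +1 fires, +3 burnt (F count now 1)
Step 3: +1 fires, +1 burnt (F count now 1)
Step 4: +3 fires, +1 burnt (F count now 3)
Step 5: +2 fires, +3 burnt (F count now 2)
Step 6: +2 fires, +2 burnt (F count now 2)
Step 7: +0 fires, +2 burnt (F count now 0)
Fire out after step 7
Initially T: 15, now '.': 22
Total burnt (originally-T cells now '.'): 12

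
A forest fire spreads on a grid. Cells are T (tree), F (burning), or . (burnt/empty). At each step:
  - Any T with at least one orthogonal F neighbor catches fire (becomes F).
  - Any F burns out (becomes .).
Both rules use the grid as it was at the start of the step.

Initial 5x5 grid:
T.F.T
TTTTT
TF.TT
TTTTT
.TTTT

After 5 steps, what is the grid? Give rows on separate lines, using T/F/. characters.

Step 1: 4 trees catch fire, 2 burn out
  T...T
  TFFTT
  F..TT
  TFTTT
  .TTTT
Step 2: 5 trees catch fire, 4 burn out
  T...T
  F..FT
  ...TT
  F.FTT
  .FTTT
Step 3: 5 trees catch fire, 5 burn out
  F...T
  ....F
  ...FT
  ...FT
  ..FTT
Step 4: 4 trees catch fire, 5 burn out
  ....F
  .....
  ....F
  ....F
  ...FT
Step 5: 1 trees catch fire, 4 burn out
  .....
  .....
  .....
  .....
  ....F

.....
.....
.....
.....
....F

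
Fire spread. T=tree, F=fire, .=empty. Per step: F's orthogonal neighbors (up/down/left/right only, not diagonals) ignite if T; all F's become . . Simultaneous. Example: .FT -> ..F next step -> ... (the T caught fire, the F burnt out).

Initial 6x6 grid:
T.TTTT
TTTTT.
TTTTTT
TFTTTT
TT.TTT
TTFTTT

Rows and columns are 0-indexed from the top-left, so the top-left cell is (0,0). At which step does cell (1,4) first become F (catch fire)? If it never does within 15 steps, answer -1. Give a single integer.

Step 1: cell (1,4)='T' (+6 fires, +2 burnt)
Step 2: cell (1,4)='T' (+8 fires, +6 burnt)
Step 3: cell (1,4)='T' (+6 fires, +8 burnt)
Step 4: cell (1,4)='T' (+6 fires, +6 burnt)
Step 5: cell (1,4)='F' (+3 fires, +6 burnt)
  -> target ignites at step 5
Step 6: cell (1,4)='.' (+1 fires, +3 burnt)
Step 7: cell (1,4)='.' (+1 fires, +1 burnt)
Step 8: cell (1,4)='.' (+0 fires, +1 burnt)
  fire out at step 8

5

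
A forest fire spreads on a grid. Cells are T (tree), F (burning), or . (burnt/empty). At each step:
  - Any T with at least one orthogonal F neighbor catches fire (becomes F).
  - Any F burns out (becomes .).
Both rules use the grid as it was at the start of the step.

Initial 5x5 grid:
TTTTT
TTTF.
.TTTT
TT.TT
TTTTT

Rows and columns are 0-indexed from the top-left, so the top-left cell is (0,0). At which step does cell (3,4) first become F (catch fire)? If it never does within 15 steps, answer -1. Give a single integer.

Step 1: cell (3,4)='T' (+3 fires, +1 burnt)
Step 2: cell (3,4)='T' (+6 fires, +3 burnt)
Step 3: cell (3,4)='F' (+5 fires, +6 burnt)
  -> target ignites at step 3
Step 4: cell (3,4)='.' (+4 fires, +5 burnt)
Step 5: cell (3,4)='.' (+2 fires, +4 burnt)
Step 6: cell (3,4)='.' (+1 fires, +2 burnt)
Step 7: cell (3,4)='.' (+0 fires, +1 burnt)
  fire out at step 7

3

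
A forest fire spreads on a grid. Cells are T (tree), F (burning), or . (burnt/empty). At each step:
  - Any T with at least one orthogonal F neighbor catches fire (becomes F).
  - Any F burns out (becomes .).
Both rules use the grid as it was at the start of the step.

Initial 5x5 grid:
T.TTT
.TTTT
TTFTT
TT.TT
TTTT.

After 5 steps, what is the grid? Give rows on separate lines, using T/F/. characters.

Step 1: 3 trees catch fire, 1 burn out
  T.TTT
  .TFTT
  TF.FT
  TT.TT
  TTTT.
Step 2: 7 trees catch fire, 3 burn out
  T.FTT
  .F.FT
  F...F
  TF.FT
  TTTT.
Step 3: 6 trees catch fire, 7 burn out
  T..FT
  ....F
  .....
  F...F
  TFTF.
Step 4: 3 trees catch fire, 6 burn out
  T...F
  .....
  .....
  .....
  F.F..
Step 5: 0 trees catch fire, 3 burn out
  T....
  .....
  .....
  .....
  .....

T....
.....
.....
.....
.....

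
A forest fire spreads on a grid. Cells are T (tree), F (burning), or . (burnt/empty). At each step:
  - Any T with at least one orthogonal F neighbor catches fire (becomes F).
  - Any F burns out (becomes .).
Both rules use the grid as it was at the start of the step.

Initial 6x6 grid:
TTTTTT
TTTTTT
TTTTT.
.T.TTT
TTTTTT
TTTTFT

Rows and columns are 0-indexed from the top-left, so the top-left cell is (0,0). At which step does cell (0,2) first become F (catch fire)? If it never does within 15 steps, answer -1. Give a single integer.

Step 1: cell (0,2)='T' (+3 fires, +1 burnt)
Step 2: cell (0,2)='T' (+4 fires, +3 burnt)
Step 3: cell (0,2)='T' (+5 fires, +4 burnt)
Step 4: cell (0,2)='T' (+4 fires, +5 burnt)
Step 5: cell (0,2)='T' (+6 fires, +4 burnt)
Step 6: cell (0,2)='T' (+4 fires, +6 burnt)
Step 7: cell (0,2)='F' (+3 fires, +4 burnt)
  -> target ignites at step 7
Step 8: cell (0,2)='.' (+2 fires, +3 burnt)
Step 9: cell (0,2)='.' (+1 fires, +2 burnt)
Step 10: cell (0,2)='.' (+0 fires, +1 burnt)
  fire out at step 10

7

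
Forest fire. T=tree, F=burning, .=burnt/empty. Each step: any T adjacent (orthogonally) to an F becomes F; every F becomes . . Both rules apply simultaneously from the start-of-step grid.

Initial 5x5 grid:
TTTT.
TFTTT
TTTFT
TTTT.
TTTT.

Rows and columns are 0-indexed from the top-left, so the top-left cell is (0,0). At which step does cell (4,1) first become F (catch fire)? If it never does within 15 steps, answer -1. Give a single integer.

Step 1: cell (4,1)='T' (+8 fires, +2 burnt)
Step 2: cell (4,1)='T' (+8 fires, +8 burnt)
Step 3: cell (4,1)='F' (+3 fires, +8 burnt)
  -> target ignites at step 3
Step 4: cell (4,1)='.' (+1 fires, +3 burnt)
Step 5: cell (4,1)='.' (+0 fires, +1 burnt)
  fire out at step 5

3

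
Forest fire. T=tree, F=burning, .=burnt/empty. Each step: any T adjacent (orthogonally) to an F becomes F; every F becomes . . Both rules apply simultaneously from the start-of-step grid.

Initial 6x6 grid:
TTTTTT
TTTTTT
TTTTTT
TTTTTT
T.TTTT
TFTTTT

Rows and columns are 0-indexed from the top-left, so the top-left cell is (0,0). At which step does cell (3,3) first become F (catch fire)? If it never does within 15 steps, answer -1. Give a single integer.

Step 1: cell (3,3)='T' (+2 fires, +1 burnt)
Step 2: cell (3,3)='T' (+3 fires, +2 burnt)
Step 3: cell (3,3)='T' (+4 fires, +3 burnt)
Step 4: cell (3,3)='F' (+6 fires, +4 burnt)
  -> target ignites at step 4
Step 5: cell (3,3)='.' (+6 fires, +6 burnt)
Step 6: cell (3,3)='.' (+6 fires, +6 burnt)
Step 7: cell (3,3)='.' (+4 fires, +6 burnt)
Step 8: cell (3,3)='.' (+2 fires, +4 burnt)
Step 9: cell (3,3)='.' (+1 fires, +2 burnt)
Step 10: cell (3,3)='.' (+0 fires, +1 burnt)
  fire out at step 10

4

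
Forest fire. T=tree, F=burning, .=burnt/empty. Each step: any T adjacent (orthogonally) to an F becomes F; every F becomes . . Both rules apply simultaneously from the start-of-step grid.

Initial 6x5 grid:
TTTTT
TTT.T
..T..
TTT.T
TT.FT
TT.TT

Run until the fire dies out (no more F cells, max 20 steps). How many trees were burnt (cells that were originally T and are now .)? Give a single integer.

Answer: 4

Derivation:
Step 1: +2 fires, +1 burnt (F count now 2)
Step 2: +2 fires, +2 burnt (F count now 2)
Step 3: +0 fires, +2 burnt (F count now 0)
Fire out after step 3
Initially T: 21, now '.': 13
Total burnt (originally-T cells now '.'): 4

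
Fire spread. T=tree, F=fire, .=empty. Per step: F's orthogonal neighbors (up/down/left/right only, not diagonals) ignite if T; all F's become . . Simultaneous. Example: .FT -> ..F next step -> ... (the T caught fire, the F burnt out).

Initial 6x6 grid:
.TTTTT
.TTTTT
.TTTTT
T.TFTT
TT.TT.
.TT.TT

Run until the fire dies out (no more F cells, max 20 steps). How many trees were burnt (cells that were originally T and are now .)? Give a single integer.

Step 1: +4 fires, +1 burnt (F count now 4)
Step 2: +5 fires, +4 burnt (F count now 5)
Step 3: +6 fires, +5 burnt (F count now 6)
Step 4: +5 fires, +6 burnt (F count now 5)
Step 5: +2 fires, +5 burnt (F count now 2)
Step 6: +0 fires, +2 burnt (F count now 0)
Fire out after step 6
Initially T: 27, now '.': 31
Total burnt (originally-T cells now '.'): 22

Answer: 22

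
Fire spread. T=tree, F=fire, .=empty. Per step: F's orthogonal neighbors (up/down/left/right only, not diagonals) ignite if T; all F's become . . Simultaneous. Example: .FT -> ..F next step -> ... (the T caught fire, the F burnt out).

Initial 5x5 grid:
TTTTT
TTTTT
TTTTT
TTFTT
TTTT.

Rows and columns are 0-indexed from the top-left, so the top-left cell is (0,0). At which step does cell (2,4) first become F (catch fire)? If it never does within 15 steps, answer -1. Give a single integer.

Step 1: cell (2,4)='T' (+4 fires, +1 burnt)
Step 2: cell (2,4)='T' (+7 fires, +4 burnt)
Step 3: cell (2,4)='F' (+6 fires, +7 burnt)
  -> target ignites at step 3
Step 4: cell (2,4)='.' (+4 fires, +6 burnt)
Step 5: cell (2,4)='.' (+2 fires, +4 burnt)
Step 6: cell (2,4)='.' (+0 fires, +2 burnt)
  fire out at step 6

3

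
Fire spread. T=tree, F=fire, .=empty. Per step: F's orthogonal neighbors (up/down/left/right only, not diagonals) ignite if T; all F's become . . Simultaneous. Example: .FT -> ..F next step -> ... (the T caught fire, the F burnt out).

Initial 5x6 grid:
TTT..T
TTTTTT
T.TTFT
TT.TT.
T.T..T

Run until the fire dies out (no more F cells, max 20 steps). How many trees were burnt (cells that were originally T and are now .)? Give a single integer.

Answer: 19

Derivation:
Step 1: +4 fires, +1 burnt (F count now 4)
Step 2: +4 fires, +4 burnt (F count now 4)
Step 3: +2 fires, +4 burnt (F count now 2)
Step 4: +2 fires, +2 burnt (F count now 2)
Step 5: +2 fires, +2 burnt (F count now 2)
Step 6: +2 fires, +2 burnt (F count now 2)
Step 7: +1 fires, +2 burnt (F count now 1)
Step 8: +2 fires, +1 burnt (F count now 2)
Step 9: +0 fires, +2 burnt (F count now 0)
Fire out after step 9
Initially T: 21, now '.': 28
Total burnt (originally-T cells now '.'): 19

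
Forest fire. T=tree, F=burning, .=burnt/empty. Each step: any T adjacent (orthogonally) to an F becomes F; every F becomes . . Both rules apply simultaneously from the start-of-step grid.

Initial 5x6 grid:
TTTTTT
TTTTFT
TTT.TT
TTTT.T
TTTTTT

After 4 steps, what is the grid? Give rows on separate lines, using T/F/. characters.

Step 1: 4 trees catch fire, 1 burn out
  TTTTFT
  TTTF.F
  TTT.FT
  TTTT.T
  TTTTTT
Step 2: 4 trees catch fire, 4 burn out
  TTTF.F
  TTF...
  TTT..F
  TTTT.T
  TTTTTT
Step 3: 4 trees catch fire, 4 burn out
  TTF...
  TF....
  TTF...
  TTTT.F
  TTTTTT
Step 4: 5 trees catch fire, 4 burn out
  TF....
  F.....
  TF....
  TTFT..
  TTTTTF

TF....
F.....
TF....
TTFT..
TTTTTF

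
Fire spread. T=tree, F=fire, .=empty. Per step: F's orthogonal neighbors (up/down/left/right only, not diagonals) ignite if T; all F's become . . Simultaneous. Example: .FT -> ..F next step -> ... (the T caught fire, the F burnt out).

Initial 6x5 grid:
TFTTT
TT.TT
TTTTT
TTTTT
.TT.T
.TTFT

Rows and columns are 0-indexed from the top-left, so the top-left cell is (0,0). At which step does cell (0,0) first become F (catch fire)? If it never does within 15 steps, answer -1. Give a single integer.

Step 1: cell (0,0)='F' (+5 fires, +2 burnt)
  -> target ignites at step 1
Step 2: cell (0,0)='.' (+6 fires, +5 burnt)
Step 3: cell (0,0)='.' (+8 fires, +6 burnt)
Step 4: cell (0,0)='.' (+5 fires, +8 burnt)
Step 5: cell (0,0)='.' (+0 fires, +5 burnt)
  fire out at step 5

1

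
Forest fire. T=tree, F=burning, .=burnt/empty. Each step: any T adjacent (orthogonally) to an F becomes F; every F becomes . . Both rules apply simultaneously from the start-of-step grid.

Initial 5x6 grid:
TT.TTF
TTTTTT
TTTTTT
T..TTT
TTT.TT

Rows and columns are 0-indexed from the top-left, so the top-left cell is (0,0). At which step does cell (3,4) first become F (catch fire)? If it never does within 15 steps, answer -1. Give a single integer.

Step 1: cell (3,4)='T' (+2 fires, +1 burnt)
Step 2: cell (3,4)='T' (+3 fires, +2 burnt)
Step 3: cell (3,4)='T' (+3 fires, +3 burnt)
Step 4: cell (3,4)='F' (+4 fires, +3 burnt)
  -> target ignites at step 4
Step 5: cell (3,4)='.' (+4 fires, +4 burnt)
Step 6: cell (3,4)='.' (+3 fires, +4 burnt)
Step 7: cell (3,4)='.' (+2 fires, +3 burnt)
Step 8: cell (3,4)='.' (+1 fires, +2 burnt)
Step 9: cell (3,4)='.' (+1 fires, +1 burnt)
Step 10: cell (3,4)='.' (+1 fires, +1 burnt)
Step 11: cell (3,4)='.' (+1 fires, +1 burnt)
Step 12: cell (3,4)='.' (+0 fires, +1 burnt)
  fire out at step 12

4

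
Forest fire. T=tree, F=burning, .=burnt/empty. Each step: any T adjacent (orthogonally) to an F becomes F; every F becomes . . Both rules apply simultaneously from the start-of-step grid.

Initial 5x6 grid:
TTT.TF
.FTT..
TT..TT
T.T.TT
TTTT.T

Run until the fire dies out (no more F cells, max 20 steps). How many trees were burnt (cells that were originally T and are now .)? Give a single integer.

Step 1: +4 fires, +2 burnt (F count now 4)
Step 2: +4 fires, +4 burnt (F count now 4)
Step 3: +1 fires, +4 burnt (F count now 1)
Step 4: +1 fires, +1 burnt (F count now 1)
Step 5: +1 fires, +1 burnt (F count now 1)
Step 6: +1 fires, +1 burnt (F count now 1)
Step 7: +2 fires, +1 burnt (F count now 2)
Step 8: +0 fires, +2 burnt (F count now 0)
Fire out after step 8
Initially T: 19, now '.': 25
Total burnt (originally-T cells now '.'): 14

Answer: 14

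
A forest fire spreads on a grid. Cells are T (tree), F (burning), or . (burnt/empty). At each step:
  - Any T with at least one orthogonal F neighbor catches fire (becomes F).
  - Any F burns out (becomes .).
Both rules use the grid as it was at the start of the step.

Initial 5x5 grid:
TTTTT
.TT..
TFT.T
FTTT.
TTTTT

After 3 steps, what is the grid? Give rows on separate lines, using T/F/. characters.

Step 1: 5 trees catch fire, 2 burn out
  TTTTT
  .FT..
  F.F.T
  .FTT.
  FTTTT
Step 2: 4 trees catch fire, 5 burn out
  TFTTT
  ..F..
  ....T
  ..FT.
  .FTTT
Step 3: 4 trees catch fire, 4 burn out
  F.FTT
  .....
  ....T
  ...F.
  ..FTT

F.FTT
.....
....T
...F.
..FTT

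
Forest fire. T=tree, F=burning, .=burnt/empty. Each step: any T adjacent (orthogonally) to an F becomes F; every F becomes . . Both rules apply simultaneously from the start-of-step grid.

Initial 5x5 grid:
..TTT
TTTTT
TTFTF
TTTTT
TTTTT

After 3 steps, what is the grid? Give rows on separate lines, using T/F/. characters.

Step 1: 6 trees catch fire, 2 burn out
  ..TTT
  TTFTF
  TF.F.
  TTFTF
  TTTTT
Step 2: 9 trees catch fire, 6 burn out
  ..FTF
  TF.F.
  F....
  TF.F.
  TTFTF
Step 3: 5 trees catch fire, 9 burn out
  ...F.
  F....
  .....
  F....
  TF.F.

...F.
F....
.....
F....
TF.F.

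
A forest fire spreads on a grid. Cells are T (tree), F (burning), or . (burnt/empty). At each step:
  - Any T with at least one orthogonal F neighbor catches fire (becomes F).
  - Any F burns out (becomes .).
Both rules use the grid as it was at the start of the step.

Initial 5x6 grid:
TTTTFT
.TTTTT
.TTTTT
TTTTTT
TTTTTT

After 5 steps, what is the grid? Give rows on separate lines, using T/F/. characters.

Step 1: 3 trees catch fire, 1 burn out
  TTTF.F
  .TTTFT
  .TTTTT
  TTTTTT
  TTTTTT
Step 2: 4 trees catch fire, 3 burn out
  TTF...
  .TTF.F
  .TTTFT
  TTTTTT
  TTTTTT
Step 3: 5 trees catch fire, 4 burn out
  TF....
  .TF...
  .TTF.F
  TTTTFT
  TTTTTT
Step 4: 6 trees catch fire, 5 burn out
  F.....
  .F....
  .TF...
  TTTF.F
  TTTTFT
Step 5: 4 trees catch fire, 6 burn out
  ......
  ......
  .F....
  TTF...
  TTTF.F

......
......
.F....
TTF...
TTTF.F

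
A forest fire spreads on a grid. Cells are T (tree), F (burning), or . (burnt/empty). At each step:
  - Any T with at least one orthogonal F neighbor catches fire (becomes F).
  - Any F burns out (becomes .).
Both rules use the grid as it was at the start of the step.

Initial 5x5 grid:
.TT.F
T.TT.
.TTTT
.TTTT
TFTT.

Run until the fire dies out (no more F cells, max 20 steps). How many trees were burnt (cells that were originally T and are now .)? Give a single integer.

Step 1: +3 fires, +2 burnt (F count now 3)
Step 2: +3 fires, +3 burnt (F count now 3)
Step 3: +2 fires, +3 burnt (F count now 2)
Step 4: +3 fires, +2 burnt (F count now 3)
Step 5: +3 fires, +3 burnt (F count now 3)
Step 6: +1 fires, +3 burnt (F count now 1)
Step 7: +0 fires, +1 burnt (F count now 0)
Fire out after step 7
Initially T: 16, now '.': 24
Total burnt (originally-T cells now '.'): 15

Answer: 15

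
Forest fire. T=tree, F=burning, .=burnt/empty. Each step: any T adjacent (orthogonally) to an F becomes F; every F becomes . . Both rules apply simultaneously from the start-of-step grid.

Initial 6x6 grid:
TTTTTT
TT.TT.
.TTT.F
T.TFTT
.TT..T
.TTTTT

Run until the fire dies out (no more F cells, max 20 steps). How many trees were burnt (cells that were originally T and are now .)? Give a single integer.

Step 1: +4 fires, +2 burnt (F count now 4)
Step 2: +4 fires, +4 burnt (F count now 4)
Step 3: +6 fires, +4 burnt (F count now 6)
Step 4: +6 fires, +6 burnt (F count now 6)
Step 5: +3 fires, +6 burnt (F count now 3)
Step 6: +1 fires, +3 burnt (F count now 1)
Step 7: +0 fires, +1 burnt (F count now 0)
Fire out after step 7
Initially T: 25, now '.': 35
Total burnt (originally-T cells now '.'): 24

Answer: 24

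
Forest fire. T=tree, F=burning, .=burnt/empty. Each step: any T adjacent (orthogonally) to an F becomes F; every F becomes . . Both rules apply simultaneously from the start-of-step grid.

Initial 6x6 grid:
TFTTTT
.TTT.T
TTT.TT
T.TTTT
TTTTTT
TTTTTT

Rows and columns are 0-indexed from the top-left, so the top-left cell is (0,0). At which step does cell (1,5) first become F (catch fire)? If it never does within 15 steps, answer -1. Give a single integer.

Step 1: cell (1,5)='T' (+3 fires, +1 burnt)
Step 2: cell (1,5)='T' (+3 fires, +3 burnt)
Step 3: cell (1,5)='T' (+4 fires, +3 burnt)
Step 4: cell (1,5)='T' (+3 fires, +4 burnt)
Step 5: cell (1,5)='F' (+4 fires, +3 burnt)
  -> target ignites at step 5
Step 6: cell (1,5)='.' (+6 fires, +4 burnt)
Step 7: cell (1,5)='.' (+5 fires, +6 burnt)
Step 8: cell (1,5)='.' (+2 fires, +5 burnt)
Step 9: cell (1,5)='.' (+1 fires, +2 burnt)
Step 10: cell (1,5)='.' (+0 fires, +1 burnt)
  fire out at step 10

5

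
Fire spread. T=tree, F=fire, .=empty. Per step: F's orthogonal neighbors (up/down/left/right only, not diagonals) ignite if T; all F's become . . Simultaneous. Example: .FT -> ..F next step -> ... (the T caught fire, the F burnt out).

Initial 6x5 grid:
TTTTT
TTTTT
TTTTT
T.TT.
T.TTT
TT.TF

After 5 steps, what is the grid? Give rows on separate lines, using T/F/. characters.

Step 1: 2 trees catch fire, 1 burn out
  TTTTT
  TTTTT
  TTTTT
  T.TT.
  T.TTF
  TT.F.
Step 2: 1 trees catch fire, 2 burn out
  TTTTT
  TTTTT
  TTTTT
  T.TT.
  T.TF.
  TT...
Step 3: 2 trees catch fire, 1 burn out
  TTTTT
  TTTTT
  TTTTT
  T.TF.
  T.F..
  TT...
Step 4: 2 trees catch fire, 2 burn out
  TTTTT
  TTTTT
  TTTFT
  T.F..
  T....
  TT...
Step 5: 3 trees catch fire, 2 burn out
  TTTTT
  TTTFT
  TTF.F
  T....
  T....
  TT...

TTTTT
TTTFT
TTF.F
T....
T....
TT...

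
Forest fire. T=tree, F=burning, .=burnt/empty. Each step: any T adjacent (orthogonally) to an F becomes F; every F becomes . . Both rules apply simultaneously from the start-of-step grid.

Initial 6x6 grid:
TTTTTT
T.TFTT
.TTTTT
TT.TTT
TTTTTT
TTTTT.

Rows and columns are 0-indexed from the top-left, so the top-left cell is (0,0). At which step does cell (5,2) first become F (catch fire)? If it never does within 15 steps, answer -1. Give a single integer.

Step 1: cell (5,2)='T' (+4 fires, +1 burnt)
Step 2: cell (5,2)='T' (+6 fires, +4 burnt)
Step 3: cell (5,2)='T' (+6 fires, +6 burnt)
Step 4: cell (5,2)='T' (+6 fires, +6 burnt)
Step 5: cell (5,2)='F' (+6 fires, +6 burnt)
  -> target ignites at step 5
Step 6: cell (5,2)='.' (+2 fires, +6 burnt)
Step 7: cell (5,2)='.' (+1 fires, +2 burnt)
Step 8: cell (5,2)='.' (+0 fires, +1 burnt)
  fire out at step 8

5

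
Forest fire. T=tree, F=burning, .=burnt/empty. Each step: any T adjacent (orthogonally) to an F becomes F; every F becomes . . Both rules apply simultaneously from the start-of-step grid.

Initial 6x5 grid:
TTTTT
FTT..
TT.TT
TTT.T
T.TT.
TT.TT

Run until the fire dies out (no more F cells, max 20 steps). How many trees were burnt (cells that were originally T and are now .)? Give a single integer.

Answer: 19

Derivation:
Step 1: +3 fires, +1 burnt (F count now 3)
Step 2: +4 fires, +3 burnt (F count now 4)
Step 3: +3 fires, +4 burnt (F count now 3)
Step 4: +3 fires, +3 burnt (F count now 3)
Step 5: +3 fires, +3 burnt (F count now 3)
Step 6: +1 fires, +3 burnt (F count now 1)
Step 7: +1 fires, +1 burnt (F count now 1)
Step 8: +1 fires, +1 burnt (F count now 1)
Step 9: +0 fires, +1 burnt (F count now 0)
Fire out after step 9
Initially T: 22, now '.': 27
Total burnt (originally-T cells now '.'): 19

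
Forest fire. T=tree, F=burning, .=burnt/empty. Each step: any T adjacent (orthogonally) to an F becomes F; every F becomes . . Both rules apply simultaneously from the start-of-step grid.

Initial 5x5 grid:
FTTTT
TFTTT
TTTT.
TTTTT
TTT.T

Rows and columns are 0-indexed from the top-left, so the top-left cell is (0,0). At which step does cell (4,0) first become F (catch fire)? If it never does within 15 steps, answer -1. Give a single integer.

Step 1: cell (4,0)='T' (+4 fires, +2 burnt)
Step 2: cell (4,0)='T' (+5 fires, +4 burnt)
Step 3: cell (4,0)='T' (+6 fires, +5 burnt)
Step 4: cell (4,0)='F' (+4 fires, +6 burnt)
  -> target ignites at step 4
Step 5: cell (4,0)='.' (+1 fires, +4 burnt)
Step 6: cell (4,0)='.' (+1 fires, +1 burnt)
Step 7: cell (4,0)='.' (+0 fires, +1 burnt)
  fire out at step 7

4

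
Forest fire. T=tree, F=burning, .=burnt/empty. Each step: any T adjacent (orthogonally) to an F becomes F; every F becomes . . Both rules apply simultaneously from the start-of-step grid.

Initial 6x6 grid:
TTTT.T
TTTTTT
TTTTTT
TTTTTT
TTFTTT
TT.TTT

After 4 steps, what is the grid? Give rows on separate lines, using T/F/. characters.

Step 1: 3 trees catch fire, 1 burn out
  TTTT.T
  TTTTTT
  TTTTTT
  TTFTTT
  TF.FTT
  TT.TTT
Step 2: 7 trees catch fire, 3 burn out
  TTTT.T
  TTTTTT
  TTFTTT
  TF.FTT
  F...FT
  TF.FTT
Step 3: 8 trees catch fire, 7 burn out
  TTTT.T
  TTFTTT
  TF.FTT
  F...FT
  .....F
  F...FT
Step 4: 7 trees catch fire, 8 burn out
  TTFT.T
  TF.FTT
  F...FT
  .....F
  ......
  .....F

TTFT.T
TF.FTT
F...FT
.....F
......
.....F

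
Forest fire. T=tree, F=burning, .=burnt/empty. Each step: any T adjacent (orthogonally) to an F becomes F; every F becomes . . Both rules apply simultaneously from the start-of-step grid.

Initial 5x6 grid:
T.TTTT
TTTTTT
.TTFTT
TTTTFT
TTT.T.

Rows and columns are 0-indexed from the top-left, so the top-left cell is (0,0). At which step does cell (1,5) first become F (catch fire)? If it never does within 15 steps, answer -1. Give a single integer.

Step 1: cell (1,5)='T' (+6 fires, +2 burnt)
Step 2: cell (1,5)='T' (+6 fires, +6 burnt)
Step 3: cell (1,5)='F' (+6 fires, +6 burnt)
  -> target ignites at step 3
Step 4: cell (1,5)='.' (+4 fires, +6 burnt)
Step 5: cell (1,5)='.' (+2 fires, +4 burnt)
Step 6: cell (1,5)='.' (+0 fires, +2 burnt)
  fire out at step 6

3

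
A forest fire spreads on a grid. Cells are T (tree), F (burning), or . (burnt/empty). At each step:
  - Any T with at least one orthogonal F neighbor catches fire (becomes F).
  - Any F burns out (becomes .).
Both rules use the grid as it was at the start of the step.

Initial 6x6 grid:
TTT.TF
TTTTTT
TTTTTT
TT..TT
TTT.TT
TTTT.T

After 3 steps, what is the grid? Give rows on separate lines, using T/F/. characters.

Step 1: 2 trees catch fire, 1 burn out
  TTT.F.
  TTTTTF
  TTTTTT
  TT..TT
  TTT.TT
  TTTT.T
Step 2: 2 trees catch fire, 2 burn out
  TTT...
  TTTTF.
  TTTTTF
  TT..TT
  TTT.TT
  TTTT.T
Step 3: 3 trees catch fire, 2 burn out
  TTT...
  TTTF..
  TTTTF.
  TT..TF
  TTT.TT
  TTTT.T

TTT...
TTTF..
TTTTF.
TT..TF
TTT.TT
TTTT.T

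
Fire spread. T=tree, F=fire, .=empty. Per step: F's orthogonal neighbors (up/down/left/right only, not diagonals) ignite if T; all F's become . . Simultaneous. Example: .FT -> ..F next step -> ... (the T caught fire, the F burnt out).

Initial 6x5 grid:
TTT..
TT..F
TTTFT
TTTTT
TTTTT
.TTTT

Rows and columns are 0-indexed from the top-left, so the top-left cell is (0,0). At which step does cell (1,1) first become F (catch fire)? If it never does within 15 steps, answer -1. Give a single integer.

Step 1: cell (1,1)='T' (+3 fires, +2 burnt)
Step 2: cell (1,1)='T' (+4 fires, +3 burnt)
Step 3: cell (1,1)='F' (+6 fires, +4 burnt)
  -> target ignites at step 3
Step 4: cell (1,1)='.' (+6 fires, +6 burnt)
Step 5: cell (1,1)='.' (+4 fires, +6 burnt)
Step 6: cell (1,1)='.' (+0 fires, +4 burnt)
  fire out at step 6

3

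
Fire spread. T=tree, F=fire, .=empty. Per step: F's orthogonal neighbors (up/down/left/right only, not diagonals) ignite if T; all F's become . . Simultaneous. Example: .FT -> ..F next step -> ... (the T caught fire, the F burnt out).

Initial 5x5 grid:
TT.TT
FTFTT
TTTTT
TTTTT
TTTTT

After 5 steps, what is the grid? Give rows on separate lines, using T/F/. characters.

Step 1: 5 trees catch fire, 2 burn out
  FT.TT
  .F.FT
  FTFTT
  TTTTT
  TTTTT
Step 2: 7 trees catch fire, 5 burn out
  .F.FT
  ....F
  .F.FT
  FTFTT
  TTTTT
Step 3: 6 trees catch fire, 7 burn out
  ....F
  .....
  ....F
  .F.FT
  FTFTT
Step 4: 3 trees catch fire, 6 burn out
  .....
  .....
  .....
  ....F
  .F.FT
Step 5: 1 trees catch fire, 3 burn out
  .....
  .....
  .....
  .....
  ....F

.....
.....
.....
.....
....F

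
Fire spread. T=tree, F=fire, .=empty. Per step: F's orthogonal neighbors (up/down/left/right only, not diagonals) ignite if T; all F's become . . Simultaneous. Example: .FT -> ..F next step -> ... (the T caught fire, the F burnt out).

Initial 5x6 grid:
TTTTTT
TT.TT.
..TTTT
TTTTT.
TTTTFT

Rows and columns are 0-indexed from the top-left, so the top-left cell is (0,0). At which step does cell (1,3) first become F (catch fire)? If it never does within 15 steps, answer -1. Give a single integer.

Step 1: cell (1,3)='T' (+3 fires, +1 burnt)
Step 2: cell (1,3)='T' (+3 fires, +3 burnt)
Step 3: cell (1,3)='T' (+5 fires, +3 burnt)
Step 4: cell (1,3)='F' (+5 fires, +5 burnt)
  -> target ignites at step 4
Step 5: cell (1,3)='.' (+3 fires, +5 burnt)
Step 6: cell (1,3)='.' (+1 fires, +3 burnt)
Step 7: cell (1,3)='.' (+1 fires, +1 burnt)
Step 8: cell (1,3)='.' (+2 fires, +1 burnt)
Step 9: cell (1,3)='.' (+1 fires, +2 burnt)
Step 10: cell (1,3)='.' (+0 fires, +1 burnt)
  fire out at step 10

4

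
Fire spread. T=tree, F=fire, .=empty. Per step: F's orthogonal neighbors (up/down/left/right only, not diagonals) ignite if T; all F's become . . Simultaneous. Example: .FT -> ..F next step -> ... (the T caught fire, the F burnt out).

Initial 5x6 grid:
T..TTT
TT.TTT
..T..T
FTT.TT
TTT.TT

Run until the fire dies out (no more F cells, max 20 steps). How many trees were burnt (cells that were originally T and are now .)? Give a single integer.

Answer: 6

Derivation:
Step 1: +2 fires, +1 burnt (F count now 2)
Step 2: +2 fires, +2 burnt (F count now 2)
Step 3: +2 fires, +2 burnt (F count now 2)
Step 4: +0 fires, +2 burnt (F count now 0)
Fire out after step 4
Initially T: 20, now '.': 16
Total burnt (originally-T cells now '.'): 6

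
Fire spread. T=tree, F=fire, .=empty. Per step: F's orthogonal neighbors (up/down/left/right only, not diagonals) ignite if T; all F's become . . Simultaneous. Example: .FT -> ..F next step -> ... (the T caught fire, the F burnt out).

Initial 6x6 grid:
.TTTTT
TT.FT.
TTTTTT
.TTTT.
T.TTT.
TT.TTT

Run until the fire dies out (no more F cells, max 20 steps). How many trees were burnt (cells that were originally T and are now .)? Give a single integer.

Answer: 24

Derivation:
Step 1: +3 fires, +1 burnt (F count now 3)
Step 2: +5 fires, +3 burnt (F count now 5)
Step 3: +7 fires, +5 burnt (F count now 7)
Step 4: +6 fires, +7 burnt (F count now 6)
Step 5: +2 fires, +6 burnt (F count now 2)
Step 6: +1 fires, +2 burnt (F count now 1)
Step 7: +0 fires, +1 burnt (F count now 0)
Fire out after step 7
Initially T: 27, now '.': 33
Total burnt (originally-T cells now '.'): 24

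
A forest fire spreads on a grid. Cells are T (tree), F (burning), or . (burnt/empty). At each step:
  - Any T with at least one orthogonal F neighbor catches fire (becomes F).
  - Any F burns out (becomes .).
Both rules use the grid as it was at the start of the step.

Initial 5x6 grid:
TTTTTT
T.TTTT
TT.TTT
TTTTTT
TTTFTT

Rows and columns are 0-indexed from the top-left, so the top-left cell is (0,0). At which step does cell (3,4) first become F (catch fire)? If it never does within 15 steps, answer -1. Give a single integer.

Step 1: cell (3,4)='T' (+3 fires, +1 burnt)
Step 2: cell (3,4)='F' (+5 fires, +3 burnt)
  -> target ignites at step 2
Step 3: cell (3,4)='.' (+5 fires, +5 burnt)
Step 4: cell (3,4)='.' (+6 fires, +5 burnt)
Step 5: cell (3,4)='.' (+4 fires, +6 burnt)
Step 6: cell (3,4)='.' (+3 fires, +4 burnt)
Step 7: cell (3,4)='.' (+1 fires, +3 burnt)
Step 8: cell (3,4)='.' (+0 fires, +1 burnt)
  fire out at step 8

2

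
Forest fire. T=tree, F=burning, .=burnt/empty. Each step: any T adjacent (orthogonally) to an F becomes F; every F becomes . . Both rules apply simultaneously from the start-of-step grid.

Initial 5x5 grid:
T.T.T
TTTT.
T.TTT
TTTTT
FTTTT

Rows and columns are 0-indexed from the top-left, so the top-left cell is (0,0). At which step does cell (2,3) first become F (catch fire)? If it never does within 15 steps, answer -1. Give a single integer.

Step 1: cell (2,3)='T' (+2 fires, +1 burnt)
Step 2: cell (2,3)='T' (+3 fires, +2 burnt)
Step 3: cell (2,3)='T' (+3 fires, +3 burnt)
Step 4: cell (2,3)='T' (+5 fires, +3 burnt)
Step 5: cell (2,3)='F' (+3 fires, +5 burnt)
  -> target ignites at step 5
Step 6: cell (2,3)='.' (+3 fires, +3 burnt)
Step 7: cell (2,3)='.' (+0 fires, +3 burnt)
  fire out at step 7

5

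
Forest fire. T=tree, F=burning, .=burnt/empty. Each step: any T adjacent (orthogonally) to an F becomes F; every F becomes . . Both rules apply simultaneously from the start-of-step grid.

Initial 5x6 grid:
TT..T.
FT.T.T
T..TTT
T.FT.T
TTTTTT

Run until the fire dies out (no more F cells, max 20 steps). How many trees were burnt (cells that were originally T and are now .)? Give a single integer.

Step 1: +5 fires, +2 burnt (F count now 5)
Step 2: +5 fires, +5 burnt (F count now 5)
Step 3: +4 fires, +5 burnt (F count now 4)
Step 4: +2 fires, +4 burnt (F count now 2)
Step 5: +2 fires, +2 burnt (F count now 2)
Step 6: +0 fires, +2 burnt (F count now 0)
Fire out after step 6
Initially T: 19, now '.': 29
Total burnt (originally-T cells now '.'): 18

Answer: 18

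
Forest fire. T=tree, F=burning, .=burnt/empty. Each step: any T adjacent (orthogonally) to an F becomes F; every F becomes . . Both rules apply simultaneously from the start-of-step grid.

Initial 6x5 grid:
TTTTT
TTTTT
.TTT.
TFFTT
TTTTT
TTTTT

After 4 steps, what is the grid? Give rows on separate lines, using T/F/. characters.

Step 1: 6 trees catch fire, 2 burn out
  TTTTT
  TTTTT
  .FFT.
  F..FT
  TFFTT
  TTTTT
Step 2: 8 trees catch fire, 6 burn out
  TTTTT
  TFFTT
  ...F.
  ....F
  F..FT
  TFFTT
Step 3: 7 trees catch fire, 8 burn out
  TFFTT
  F..FT
  .....
  .....
  ....F
  F..FT
Step 4: 4 trees catch fire, 7 burn out
  F..FT
  ....F
  .....
  .....
  .....
  ....F

F..FT
....F
.....
.....
.....
....F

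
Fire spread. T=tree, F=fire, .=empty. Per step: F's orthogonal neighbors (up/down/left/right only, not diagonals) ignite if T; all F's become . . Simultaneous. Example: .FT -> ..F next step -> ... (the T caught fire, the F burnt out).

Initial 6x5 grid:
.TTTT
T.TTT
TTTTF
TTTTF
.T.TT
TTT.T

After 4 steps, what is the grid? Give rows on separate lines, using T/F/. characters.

Step 1: 4 trees catch fire, 2 burn out
  .TTTT
  T.TTF
  TTTF.
  TTTF.
  .T.TF
  TTT.T
Step 2: 6 trees catch fire, 4 burn out
  .TTTF
  T.TF.
  TTF..
  TTF..
  .T.F.
  TTT.F
Step 3: 4 trees catch fire, 6 burn out
  .TTF.
  T.F..
  TF...
  TF...
  .T...
  TTT..
Step 4: 4 trees catch fire, 4 burn out
  .TF..
  T....
  F....
  F....
  .F...
  TTT..

.TF..
T....
F....
F....
.F...
TTT..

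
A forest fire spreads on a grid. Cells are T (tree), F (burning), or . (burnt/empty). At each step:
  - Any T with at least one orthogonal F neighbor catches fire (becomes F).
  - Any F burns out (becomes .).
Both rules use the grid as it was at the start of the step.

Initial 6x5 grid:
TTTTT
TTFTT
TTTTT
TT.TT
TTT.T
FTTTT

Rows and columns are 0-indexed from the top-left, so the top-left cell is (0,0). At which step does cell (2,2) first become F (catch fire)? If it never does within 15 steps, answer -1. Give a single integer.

Step 1: cell (2,2)='F' (+6 fires, +2 burnt)
  -> target ignites at step 1
Step 2: cell (2,2)='.' (+9 fires, +6 burnt)
Step 3: cell (2,2)='.' (+8 fires, +9 burnt)
Step 4: cell (2,2)='.' (+2 fires, +8 burnt)
Step 5: cell (2,2)='.' (+1 fires, +2 burnt)
Step 6: cell (2,2)='.' (+0 fires, +1 burnt)
  fire out at step 6

1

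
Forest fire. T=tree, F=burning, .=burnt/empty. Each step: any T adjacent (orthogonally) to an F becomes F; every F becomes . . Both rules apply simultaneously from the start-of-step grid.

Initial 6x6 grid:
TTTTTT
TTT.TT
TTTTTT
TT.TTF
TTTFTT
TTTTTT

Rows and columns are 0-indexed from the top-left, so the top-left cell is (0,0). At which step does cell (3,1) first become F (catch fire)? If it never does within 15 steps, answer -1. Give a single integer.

Step 1: cell (3,1)='T' (+7 fires, +2 burnt)
Step 2: cell (3,1)='T' (+7 fires, +7 burnt)
Step 3: cell (3,1)='F' (+6 fires, +7 burnt)
  -> target ignites at step 3
Step 4: cell (3,1)='.' (+5 fires, +6 burnt)
Step 5: cell (3,1)='.' (+4 fires, +5 burnt)
Step 6: cell (3,1)='.' (+2 fires, +4 burnt)
Step 7: cell (3,1)='.' (+1 fires, +2 burnt)
Step 8: cell (3,1)='.' (+0 fires, +1 burnt)
  fire out at step 8

3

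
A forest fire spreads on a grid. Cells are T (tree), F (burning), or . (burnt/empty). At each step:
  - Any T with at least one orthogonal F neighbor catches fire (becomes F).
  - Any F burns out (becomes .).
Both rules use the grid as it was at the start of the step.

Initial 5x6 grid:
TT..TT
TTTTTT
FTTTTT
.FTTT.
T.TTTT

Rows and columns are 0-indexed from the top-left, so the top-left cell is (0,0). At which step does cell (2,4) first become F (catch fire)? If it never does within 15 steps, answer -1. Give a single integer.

Step 1: cell (2,4)='T' (+3 fires, +2 burnt)
Step 2: cell (2,4)='T' (+5 fires, +3 burnt)
Step 3: cell (2,4)='T' (+5 fires, +5 burnt)
Step 4: cell (2,4)='F' (+3 fires, +5 burnt)
  -> target ignites at step 4
Step 5: cell (2,4)='.' (+3 fires, +3 burnt)
Step 6: cell (2,4)='.' (+2 fires, +3 burnt)
Step 7: cell (2,4)='.' (+1 fires, +2 burnt)
Step 8: cell (2,4)='.' (+0 fires, +1 burnt)
  fire out at step 8

4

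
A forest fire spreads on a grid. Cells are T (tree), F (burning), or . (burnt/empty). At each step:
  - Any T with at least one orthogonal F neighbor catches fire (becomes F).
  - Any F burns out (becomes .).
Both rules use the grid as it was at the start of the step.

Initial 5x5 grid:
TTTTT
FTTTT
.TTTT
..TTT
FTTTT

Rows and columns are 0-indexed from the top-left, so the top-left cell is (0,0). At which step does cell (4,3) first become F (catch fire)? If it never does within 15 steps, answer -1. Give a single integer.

Step 1: cell (4,3)='T' (+3 fires, +2 burnt)
Step 2: cell (4,3)='T' (+4 fires, +3 burnt)
Step 3: cell (4,3)='F' (+5 fires, +4 burnt)
  -> target ignites at step 3
Step 4: cell (4,3)='.' (+5 fires, +5 burnt)
Step 5: cell (4,3)='.' (+3 fires, +5 burnt)
Step 6: cell (4,3)='.' (+0 fires, +3 burnt)
  fire out at step 6

3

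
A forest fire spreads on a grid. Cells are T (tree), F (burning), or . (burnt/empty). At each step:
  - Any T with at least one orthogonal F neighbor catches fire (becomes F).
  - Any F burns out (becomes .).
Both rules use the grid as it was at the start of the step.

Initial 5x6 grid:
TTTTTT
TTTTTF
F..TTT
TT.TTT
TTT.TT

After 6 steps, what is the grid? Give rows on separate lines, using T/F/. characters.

Step 1: 5 trees catch fire, 2 burn out
  TTTTTF
  FTTTF.
  ...TTF
  FT.TTT
  TTT.TT
Step 2: 8 trees catch fire, 5 burn out
  FTTTF.
  .FTF..
  ...TF.
  .F.TTF
  FTT.TT
Step 3: 7 trees catch fire, 8 burn out
  .FTF..
  ..F...
  ...F..
  ...TF.
  .FT.TF
Step 4: 4 trees catch fire, 7 burn out
  ..F...
  ......
  ......
  ...F..
  ..F.F.
Step 5: 0 trees catch fire, 4 burn out
  ......
  ......
  ......
  ......
  ......
Step 6: 0 trees catch fire, 0 burn out
  ......
  ......
  ......
  ......
  ......

......
......
......
......
......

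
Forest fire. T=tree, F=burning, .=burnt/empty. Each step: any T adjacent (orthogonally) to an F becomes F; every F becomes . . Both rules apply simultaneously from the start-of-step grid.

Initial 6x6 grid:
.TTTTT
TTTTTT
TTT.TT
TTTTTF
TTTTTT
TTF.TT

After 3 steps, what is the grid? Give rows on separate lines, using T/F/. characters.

Step 1: 5 trees catch fire, 2 burn out
  .TTTTT
  TTTTTT
  TTT.TF
  TTTTF.
  TTFTTF
  TF..TT
Step 2: 9 trees catch fire, 5 burn out
  .TTTTT
  TTTTTF
  TTT.F.
  TTFF..
  TF.FF.
  F...TF
Step 3: 6 trees catch fire, 9 burn out
  .TTTTF
  TTTTF.
  TTF...
  TF....
  F.....
  ....F.

.TTTTF
TTTTF.
TTF...
TF....
F.....
....F.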